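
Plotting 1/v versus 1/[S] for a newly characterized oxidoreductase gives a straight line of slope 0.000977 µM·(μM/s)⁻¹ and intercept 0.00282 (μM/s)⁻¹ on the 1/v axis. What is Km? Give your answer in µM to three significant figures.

0.346 µM

y-intercept = 1/Vmax ⇒ Vmax = 355 μM/s; slope = Km/Vmax ⇒ Km = slope × Vmax.
Km = 0.000977 × 355 = 0.346 µM.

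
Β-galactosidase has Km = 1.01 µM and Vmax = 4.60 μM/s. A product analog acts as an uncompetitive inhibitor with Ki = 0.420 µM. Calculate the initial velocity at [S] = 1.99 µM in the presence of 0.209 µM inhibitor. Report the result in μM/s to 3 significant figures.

2.29 μM/s

With α = 1 + [I]/Ki = 1 + 0.209/0.420 = 1.498, the uncompetitive rate law is v = (Vmax/α)·[S] / (Km/α + [S]).
v = (4.60/1.498)×1.99 / (1.01/1.498 + 1.99) = 6.112/2.664 = 2.29 μM/s.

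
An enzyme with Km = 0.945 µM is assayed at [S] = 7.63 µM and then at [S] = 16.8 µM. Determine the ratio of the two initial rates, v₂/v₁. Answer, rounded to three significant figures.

Since Vmax cancels, v₂/v₁ = [S]₂(Km+[S]₁) / [S]₁(Km+[S]₂).
= 16.8×(0.945+7.63) / (7.63×(0.945+16.8)) = 144.1/135.4 = 1.06.

1.06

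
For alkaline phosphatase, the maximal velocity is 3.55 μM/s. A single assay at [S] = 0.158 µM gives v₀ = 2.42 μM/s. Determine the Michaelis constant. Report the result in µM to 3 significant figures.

0.0738 µM

From v = Vmax[S]/(Km+[S]), Km = [S](Vmax − v)/v.
Km = 0.158 × (3.55 − 2.42) / 2.42 = 0.1785/2.42 = 0.0738 µM.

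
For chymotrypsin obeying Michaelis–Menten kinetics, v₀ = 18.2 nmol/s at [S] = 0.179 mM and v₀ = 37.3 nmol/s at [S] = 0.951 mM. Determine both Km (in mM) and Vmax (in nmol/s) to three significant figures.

Km = 0.306 mM; Vmax = 49.3 nmol/s

From v = Vmax[S]/(Km+[S]), each point gives Vmax = v(Km+[S])/[S].
Equating: 18.2(Km+0.179)/0.179 = 37.3(Km+0.951)/0.951.
101.7·Km + 18.2 = 39.22·Km + 37.3, so (101.7 − 39.22)·Km = 37.3 − 18.2.
Km = 19.10/62.45 = 0.306 mM; then Vmax = 18.2(0.306+0.179)/0.179 = 49.3 nmol/s.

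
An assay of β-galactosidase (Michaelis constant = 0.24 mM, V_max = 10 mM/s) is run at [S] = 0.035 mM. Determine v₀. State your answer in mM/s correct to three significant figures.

v = Vmax·[S]/(Km + [S]) = 10 × 0.035 / (0.24 + 0.035)
  = 0.3500 / 0.2750 = 1.27 mM/s.

1.27 mM/s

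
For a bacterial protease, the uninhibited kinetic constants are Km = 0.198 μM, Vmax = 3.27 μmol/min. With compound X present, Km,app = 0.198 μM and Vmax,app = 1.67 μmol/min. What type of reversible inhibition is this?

noncompetitive

Vmax decreases (3.27 → 1.67 μmol/min) while Km is unchanged — pure noncompetitive inhibition.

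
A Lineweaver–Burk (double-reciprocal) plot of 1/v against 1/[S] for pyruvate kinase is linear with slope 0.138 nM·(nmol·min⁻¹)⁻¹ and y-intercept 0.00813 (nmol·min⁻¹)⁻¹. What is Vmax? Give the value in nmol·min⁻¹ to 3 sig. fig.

The y-intercept of a Lineweaver–Burk plot equals 1/Vmax, so Vmax = 1/0.00813 = 123 nmol·min⁻¹.

123 nmol·min⁻¹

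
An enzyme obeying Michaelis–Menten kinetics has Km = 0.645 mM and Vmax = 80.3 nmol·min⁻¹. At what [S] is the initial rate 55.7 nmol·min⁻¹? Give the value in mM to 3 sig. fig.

1.46 mM

Rearranging v = Vmax[S]/(Km+[S]) gives [S] = Km·v/(Vmax − v).
[S] = 0.645 × 55.7 / (80.3 − 55.7) = 35.93/24.60 = 1.46 mM.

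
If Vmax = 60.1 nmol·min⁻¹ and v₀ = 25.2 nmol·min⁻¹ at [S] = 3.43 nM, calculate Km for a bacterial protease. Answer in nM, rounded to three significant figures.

From v = Vmax[S]/(Km+[S]), Km = [S](Vmax − v)/v.
Km = 3.43 × (60.1 − 25.2) / 25.2 = 119.7/25.2 = 4.75 nM.

4.75 nM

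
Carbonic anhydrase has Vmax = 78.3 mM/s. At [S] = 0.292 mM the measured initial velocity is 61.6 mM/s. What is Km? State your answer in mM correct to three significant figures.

0.0792 mM

v/Vmax = 61.6/78.3 = 0.7867 = [S]/(Km+[S]).
So Km + [S] = [S]/0.7867 = 0.3712 mM, giving Km = 0.3712 − 0.292 = 0.0792 mM.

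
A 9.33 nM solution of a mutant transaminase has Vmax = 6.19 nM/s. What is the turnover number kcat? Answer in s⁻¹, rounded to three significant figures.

kcat = Vmax/[E]total = 6.19 nM/s / 9.33 nM = 0.663 s⁻¹.

0.663 s⁻¹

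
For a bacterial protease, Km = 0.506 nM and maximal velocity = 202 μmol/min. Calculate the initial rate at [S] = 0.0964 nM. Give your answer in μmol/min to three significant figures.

32.3 μmol/min

v = Vmax·[S]/(Km + [S]) = 202 × 0.0964 / (0.506 + 0.0964)
  = 19.47 / 0.6024 = 32.3 μmol/min.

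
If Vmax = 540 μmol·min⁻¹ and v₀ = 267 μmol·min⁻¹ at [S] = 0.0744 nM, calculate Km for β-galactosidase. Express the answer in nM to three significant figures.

From v = Vmax[S]/(Km+[S]), Km = [S](Vmax − v)/v.
Km = 0.0744 × (540 − 267) / 267 = 20.31/267 = 0.0761 nM.

0.0761 nM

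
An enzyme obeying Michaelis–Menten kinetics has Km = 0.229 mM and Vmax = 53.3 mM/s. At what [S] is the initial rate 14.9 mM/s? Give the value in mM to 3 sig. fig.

0.0889 mM

Rearranging v = Vmax[S]/(Km+[S]) gives [S] = Km·v/(Vmax − v).
[S] = 0.229 × 14.9 / (53.3 − 14.9) = 3.412/38.40 = 0.0889 mM.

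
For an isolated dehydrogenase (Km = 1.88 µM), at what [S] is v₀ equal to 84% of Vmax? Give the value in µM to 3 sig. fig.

9.87 µM

v/Vmax = [S]/(Km+[S]) = 0.84, so [S] = Km·0.84/(1 − 0.84) = 1.88 × 5.250.
[S] = 9.87 µM.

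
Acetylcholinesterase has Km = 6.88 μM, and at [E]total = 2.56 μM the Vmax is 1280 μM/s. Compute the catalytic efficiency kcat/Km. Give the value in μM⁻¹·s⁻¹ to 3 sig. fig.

72.7 μM⁻¹·s⁻¹

kcat = Vmax/[E]total = 1280/2.56 = 500 s⁻¹.
kcat/Km = 500/6.88 = 72.7 μM⁻¹·s⁻¹.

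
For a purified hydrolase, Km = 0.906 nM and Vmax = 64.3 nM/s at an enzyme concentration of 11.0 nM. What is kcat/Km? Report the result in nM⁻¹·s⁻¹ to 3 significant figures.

6.45 nM⁻¹·s⁻¹

kcat = Vmax/[E]total = 64.3/11.0 = 5.85 s⁻¹.
kcat/Km = 5.85/0.906 = 6.45 nM⁻¹·s⁻¹.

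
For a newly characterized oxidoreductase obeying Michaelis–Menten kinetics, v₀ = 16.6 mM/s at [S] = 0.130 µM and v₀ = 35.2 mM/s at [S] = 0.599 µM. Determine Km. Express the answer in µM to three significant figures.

0.270 µM

From v = Vmax[S]/(Km+[S]), each point gives Vmax = v(Km+[S])/[S].
Equating: 16.6(Km+0.130)/0.130 = 35.2(Km+0.599)/0.599.
127.7·Km + 16.6 = 58.76·Km + 35.2, so (127.7 − 58.76)·Km = 35.2 − 16.6.
Km = 18.60/68.93 = 0.270 µM; then Vmax = 16.6(0.270+0.130)/0.130 = 51.1 mM/s.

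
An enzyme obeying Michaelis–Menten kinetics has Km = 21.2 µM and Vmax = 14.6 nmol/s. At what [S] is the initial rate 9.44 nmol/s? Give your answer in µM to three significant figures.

38.8 µM

The required fractional saturation is v/Vmax = 9.44/14.6 = 0.6466.
Then [S]/(Km+[S]) = 0.6466 ⇒ [S] = 21.2 × 0.6466/(1 − 0.6466) = 38.8 µM.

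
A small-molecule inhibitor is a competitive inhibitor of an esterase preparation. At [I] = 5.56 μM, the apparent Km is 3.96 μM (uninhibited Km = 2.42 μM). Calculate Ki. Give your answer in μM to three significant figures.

8.74 μM

Competitive: Km,app = α·Km with α = 1 + [I]/Ki.
α = Km,app/Km = 3.96/2.42 = 1.636.
Since α = 1 + [I]/Ki, [I]/Ki = 1.636 − 1 = 0.6364 and Ki = 5.56/0.6364 = 8.74 μM.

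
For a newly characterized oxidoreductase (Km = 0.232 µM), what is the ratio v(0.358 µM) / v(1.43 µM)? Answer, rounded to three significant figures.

Since Vmax cancels, v₂/v₁ = [S]₂(Km+[S]₁) / [S]₁(Km+[S]₂).
= 0.358×(0.232+1.43) / (1.43×(0.232+0.358)) = 0.5950/0.8437 = 0.705.

0.705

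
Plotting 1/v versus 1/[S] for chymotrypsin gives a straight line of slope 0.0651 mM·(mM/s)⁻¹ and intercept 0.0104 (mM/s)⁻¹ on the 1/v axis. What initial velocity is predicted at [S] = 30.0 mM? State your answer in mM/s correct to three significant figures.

The y-intercept is 1/Vmax, so Vmax = 1/0.0104 = 96.2 mM/s.
The slope is Km/Vmax, so Km = 0.0651 × 96.2 = 6.26 mM.
Then v = 96.2 × 30.0/(6.26 + 30.0) = 79.6 mM/s.

79.6 mM/s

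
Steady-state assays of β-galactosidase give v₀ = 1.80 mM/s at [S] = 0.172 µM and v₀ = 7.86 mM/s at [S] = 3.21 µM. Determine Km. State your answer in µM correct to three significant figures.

0.756 µM

In reciprocal form, 1/v = (Km/Vmax)·(1/[S]) + 1/Vmax. The two points give (1/[S], 1/v) = (5.814, 0.5556) and (0.3115, 0.1272).
Slope = (0.5556 − 0.1272)/(5.814 − 0.3115) = 0.07784; intercept = 0.5556 − 0.07784×5.814 = 0.1030.
Vmax = 1/intercept = 9.71 mM/s; Km = slope × Vmax = 0.07784 × 9.71 = 0.756 µM.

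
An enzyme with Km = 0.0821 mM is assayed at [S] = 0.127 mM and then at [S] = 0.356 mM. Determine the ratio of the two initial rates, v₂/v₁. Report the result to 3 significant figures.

Since Vmax cancels, v₂/v₁ = [S]₂(Km+[S]₁) / [S]₁(Km+[S]₂).
= 0.356×(0.0821+0.127) / (0.127×(0.0821+0.356)) = 0.07444/0.05564 = 1.34.

1.34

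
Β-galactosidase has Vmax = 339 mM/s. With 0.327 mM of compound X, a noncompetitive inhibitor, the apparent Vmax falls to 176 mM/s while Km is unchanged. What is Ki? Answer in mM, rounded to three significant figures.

0.353 mM

Noncompetitive: Vmax,app = Vmax/α with α = 1 + [I]/Ki.
α = Vmax/Vmax,app = 339/176 = 1.926.
Ki = [I]/(α − 1) = 0.327/0.9261 = 0.353 mM.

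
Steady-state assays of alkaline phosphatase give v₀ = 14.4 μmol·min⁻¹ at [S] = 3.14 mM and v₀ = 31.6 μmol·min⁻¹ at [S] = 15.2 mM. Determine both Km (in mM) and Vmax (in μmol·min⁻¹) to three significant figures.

In reciprocal form, 1/v = (Km/Vmax)·(1/[S]) + 1/Vmax. The two points give (1/[S], 1/v) = (0.3185, 0.06944) and (0.06579, 0.03165).
Slope = (0.06944 − 0.03165)/(0.3185 − 0.06579) = 0.1496; intercept = 0.06944 − 0.1496×0.3185 = 0.02180.
Vmax = 1/intercept = 45.9 μmol·min⁻¹; Km = slope × Vmax = 0.1496 × 45.9 = 6.86 mM.

Km = 6.86 mM; Vmax = 45.9 μmol·min⁻¹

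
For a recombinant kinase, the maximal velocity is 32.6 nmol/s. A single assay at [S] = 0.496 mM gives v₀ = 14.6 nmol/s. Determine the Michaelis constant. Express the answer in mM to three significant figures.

v/Vmax = 14.6/32.6 = 0.4479 = [S]/(Km+[S]).
So Km + [S] = [S]/0.4479 = 1.108 mM, giving Km = 1.108 − 0.496 = 0.612 mM.

0.612 mM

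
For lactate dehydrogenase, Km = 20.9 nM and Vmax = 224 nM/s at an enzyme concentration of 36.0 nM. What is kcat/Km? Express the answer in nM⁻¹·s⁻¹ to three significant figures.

0.298 nM⁻¹·s⁻¹

kcat = Vmax/[E]total = 224/36.0 = 6.22 s⁻¹.
kcat/Km = 6.22/20.9 = 0.298 nM⁻¹·s⁻¹.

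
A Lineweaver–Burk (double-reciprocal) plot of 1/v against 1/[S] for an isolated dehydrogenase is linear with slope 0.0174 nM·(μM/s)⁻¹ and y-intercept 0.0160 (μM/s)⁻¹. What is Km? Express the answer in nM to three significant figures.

1.09 nM

y-intercept = 1/Vmax ⇒ Vmax = 62.5 μM/s; slope = Km/Vmax ⇒ Km = slope × Vmax.
Km = 0.0174 × 62.5 = 1.09 nM.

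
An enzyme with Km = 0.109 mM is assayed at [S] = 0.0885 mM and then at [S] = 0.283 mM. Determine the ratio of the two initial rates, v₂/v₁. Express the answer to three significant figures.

The fractional saturations are [S]/(Km+[S]) = 0.0885/0.1975 = 0.4481 and 0.283/0.3920 = 0.7219.
v₂/v₁ is just their ratio: 0.7219/0.4481 = 1.61.

1.61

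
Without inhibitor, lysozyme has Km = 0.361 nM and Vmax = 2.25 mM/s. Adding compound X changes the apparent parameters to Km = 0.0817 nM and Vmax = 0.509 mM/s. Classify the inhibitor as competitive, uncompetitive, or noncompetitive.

Both Km and Vmax decrease by the same factor (~4.42-fold) — characteristic of uncompetitive inhibition.

uncompetitive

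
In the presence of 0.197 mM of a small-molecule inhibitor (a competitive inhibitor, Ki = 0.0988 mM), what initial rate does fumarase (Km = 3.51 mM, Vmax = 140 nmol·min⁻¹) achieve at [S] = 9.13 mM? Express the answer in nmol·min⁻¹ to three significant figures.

65.1 nmol·min⁻¹

With α = 1 + [I]/Ki = 1 + 0.197/0.0988 = 2.994, the competitive rate law is v = Vmax[S] / (αKm + [S]).
v = 140×9.13 / (2.994×3.51 + 9.13) = 1278/19.64 = 65.1 nmol·min⁻¹.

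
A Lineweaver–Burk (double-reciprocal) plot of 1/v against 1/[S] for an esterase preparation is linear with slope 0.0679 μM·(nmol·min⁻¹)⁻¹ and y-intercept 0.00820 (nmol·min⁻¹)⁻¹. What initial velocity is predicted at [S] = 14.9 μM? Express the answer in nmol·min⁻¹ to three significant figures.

The y-intercept is 1/Vmax, so Vmax = 1/0.00820 = 122 nmol·min⁻¹.
The slope is Km/Vmax, so Km = 0.0679 × 122 = 8.28 μM.
Then v = 122 × 14.9/(8.28 + 14.9) = 78.4 nmol·min⁻¹.

78.4 nmol·min⁻¹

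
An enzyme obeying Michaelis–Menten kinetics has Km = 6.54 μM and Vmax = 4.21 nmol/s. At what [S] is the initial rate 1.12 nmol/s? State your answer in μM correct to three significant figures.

2.37 μM

The required fractional saturation is v/Vmax = 1.12/4.21 = 0.2660.
Then [S]/(Km+[S]) = 0.2660 ⇒ [S] = 6.54 × 0.2660/(1 − 0.2660) = 2.37 μM.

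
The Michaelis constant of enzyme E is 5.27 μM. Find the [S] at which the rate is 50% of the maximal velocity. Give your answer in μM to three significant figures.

5.27 μM

v/Vmax = [S]/(Km+[S]) = 0.5, so [S] = Km·0.5/(1 − 0.5) = 5.27 × 1.000.
[S] = 5.27 μM.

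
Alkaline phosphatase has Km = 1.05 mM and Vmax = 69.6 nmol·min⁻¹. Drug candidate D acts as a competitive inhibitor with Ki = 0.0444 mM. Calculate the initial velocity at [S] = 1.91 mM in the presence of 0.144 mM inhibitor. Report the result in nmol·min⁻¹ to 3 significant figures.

20.9 nmol·min⁻¹

With α = 1 + [I]/Ki = 1 + 0.144/0.0444 = 4.243, the competitive rate law is v = Vmax[S] / (αKm + [S]).
v = 69.6×1.91 / (4.243×1.05 + 1.91) = 132.9/6.365 = 20.9 nmol·min⁻¹.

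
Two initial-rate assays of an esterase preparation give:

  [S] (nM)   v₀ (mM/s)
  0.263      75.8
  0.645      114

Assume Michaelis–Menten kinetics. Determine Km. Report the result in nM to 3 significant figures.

From v = Vmax[S]/(Km+[S]), each point gives Vmax = v(Km+[S])/[S].
Equating: 75.8(Km+0.263)/0.263 = 114(Km+0.645)/0.645.
288.2·Km + 75.8 = 176.7·Km + 114, so (288.2 − 176.7)·Km = 114 − 75.8.
Km = 38.20/111.5 = 0.343 nM; then Vmax = 75.8(0.343+0.263)/0.263 = 175 mM/s.

0.343 nM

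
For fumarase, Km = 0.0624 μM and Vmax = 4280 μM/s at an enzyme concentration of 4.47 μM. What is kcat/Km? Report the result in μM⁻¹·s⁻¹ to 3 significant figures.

kcat = Vmax/[E]total = 4280/4.47 = 957 s⁻¹.
kcat/Km = 957/0.0624 = 15300 μM⁻¹·s⁻¹.

15300 μM⁻¹·s⁻¹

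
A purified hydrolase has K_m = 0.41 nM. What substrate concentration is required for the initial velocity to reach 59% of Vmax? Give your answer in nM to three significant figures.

v/Vmax = [S]/(Km+[S]) = 0.59, so [S] = Km·0.59/(1 − 0.59) = 0.41 × 1.439.
[S] = 0.590 nM.

0.590 nM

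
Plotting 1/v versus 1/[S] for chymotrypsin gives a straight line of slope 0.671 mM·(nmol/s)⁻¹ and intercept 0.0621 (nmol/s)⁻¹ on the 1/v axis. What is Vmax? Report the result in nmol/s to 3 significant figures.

The y-intercept of a Lineweaver–Burk plot equals 1/Vmax, so Vmax = 1/0.0621 = 16.1 nmol/s.

16.1 nmol/s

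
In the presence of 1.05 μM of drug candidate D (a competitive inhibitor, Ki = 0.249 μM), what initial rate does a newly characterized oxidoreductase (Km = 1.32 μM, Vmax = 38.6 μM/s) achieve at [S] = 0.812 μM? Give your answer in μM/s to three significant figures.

4.07 μM/s

With α = 1 + [I]/Ki = 1 + 1.05/0.249 = 5.217, the competitive rate law is v = Vmax[S] / (αKm + [S]).
v = 38.6×0.812 / (5.217×1.32 + 0.812) = 31.34/7.698 = 4.07 μM/s.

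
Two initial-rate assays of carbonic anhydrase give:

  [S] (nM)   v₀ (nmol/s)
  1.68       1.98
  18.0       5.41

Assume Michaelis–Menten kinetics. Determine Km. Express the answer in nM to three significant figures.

3.91 nM

In reciprocal form, 1/v = (Km/Vmax)·(1/[S]) + 1/Vmax. The two points give (1/[S], 1/v) = (0.5952, 0.5051) and (0.05556, 0.1848).
Slope = (0.5051 − 0.1848)/(0.5952 − 0.05556) = 0.5933; intercept = 0.5051 − 0.5933×0.5952 = 0.1519.
Vmax = 1/intercept = 6.58 nmol/s; Km = slope × Vmax = 0.5933 × 6.58 = 3.91 nM.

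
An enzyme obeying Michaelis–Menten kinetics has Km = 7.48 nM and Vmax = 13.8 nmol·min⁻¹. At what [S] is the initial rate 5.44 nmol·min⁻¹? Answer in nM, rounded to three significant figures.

4.87 nM

The required fractional saturation is v/Vmax = 5.44/13.8 = 0.3942.
Then [S]/(Km+[S]) = 0.3942 ⇒ [S] = 7.48 × 0.3942/(1 − 0.3942) = 4.87 nM.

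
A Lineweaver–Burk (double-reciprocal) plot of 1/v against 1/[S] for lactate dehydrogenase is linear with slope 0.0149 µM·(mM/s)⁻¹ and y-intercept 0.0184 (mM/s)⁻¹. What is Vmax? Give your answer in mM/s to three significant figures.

The y-intercept of a Lineweaver–Burk plot equals 1/Vmax, so Vmax = 1/0.0184 = 54.3 mM/s.

54.3 mM/s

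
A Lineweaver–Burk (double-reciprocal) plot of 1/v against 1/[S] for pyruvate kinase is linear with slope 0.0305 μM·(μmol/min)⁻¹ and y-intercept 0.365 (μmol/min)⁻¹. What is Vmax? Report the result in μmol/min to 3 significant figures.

The y-intercept of a Lineweaver–Burk plot equals 1/Vmax, so Vmax = 1/0.365 = 2.74 μmol/min.

2.74 μmol/min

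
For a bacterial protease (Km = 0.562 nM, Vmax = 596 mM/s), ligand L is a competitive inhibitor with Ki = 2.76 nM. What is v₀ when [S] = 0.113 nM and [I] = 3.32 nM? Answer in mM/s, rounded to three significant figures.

49.8 mM/s

With α = 1 + [I]/Ki = 1 + 3.32/2.76 = 2.203, the competitive rate law is v = Vmax[S] / (αKm + [S]).
v = 596×0.113 / (2.203×0.562 + 0.113) = 67.35/1.351 = 49.8 mM/s.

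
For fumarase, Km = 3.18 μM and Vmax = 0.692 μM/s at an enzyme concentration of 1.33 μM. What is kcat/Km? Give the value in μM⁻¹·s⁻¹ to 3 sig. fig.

kcat = Vmax/[E]total = 0.692/1.33 = 0.520 s⁻¹.
kcat/Km = 0.520/3.18 = 0.164 μM⁻¹·s⁻¹.

0.164 μM⁻¹·s⁻¹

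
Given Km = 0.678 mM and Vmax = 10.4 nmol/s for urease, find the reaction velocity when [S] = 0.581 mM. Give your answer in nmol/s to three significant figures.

[S]/(Km+[S]) = 0.581/1.259 = 0.4615, the fractional saturation.
v = 0.4615 × Vmax = 0.4615 × 10.4 = 4.80 nmol/s.

4.80 nmol/s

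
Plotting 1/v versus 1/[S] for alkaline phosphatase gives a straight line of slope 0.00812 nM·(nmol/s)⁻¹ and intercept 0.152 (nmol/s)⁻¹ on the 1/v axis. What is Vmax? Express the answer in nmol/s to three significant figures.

The y-intercept of a Lineweaver–Burk plot equals 1/Vmax, so Vmax = 1/0.152 = 6.58 nmol/s.

6.58 nmol/s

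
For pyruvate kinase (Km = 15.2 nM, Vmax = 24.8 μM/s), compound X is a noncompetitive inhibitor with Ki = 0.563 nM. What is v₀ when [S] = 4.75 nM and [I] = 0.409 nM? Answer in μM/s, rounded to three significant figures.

3.42 μM/s

α = 1 + [I]/Ki = 1 + 0.409/0.563 = 1.726.
For a noncompetitive inhibitor, Vmax is reduced to Vmax/α while Km is unchanged: Km,app = 15.2 nM, Vmax,app = 14.4 μM/s.
v = Vmax,app·[S]/(Km,app + [S]) = 14.4 × 4.75/(15.2 + 4.75) = 3.42 μM/s.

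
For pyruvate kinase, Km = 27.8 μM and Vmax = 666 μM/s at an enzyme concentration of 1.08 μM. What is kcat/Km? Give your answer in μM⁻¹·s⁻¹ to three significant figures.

kcat = Vmax/[E]total = 666/1.08 = 617 s⁻¹.
kcat/Km = 617/27.8 = 22.2 μM⁻¹·s⁻¹.

22.2 μM⁻¹·s⁻¹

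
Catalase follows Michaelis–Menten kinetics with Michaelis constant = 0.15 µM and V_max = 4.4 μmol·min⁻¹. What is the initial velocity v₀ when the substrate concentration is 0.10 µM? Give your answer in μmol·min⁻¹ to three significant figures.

[S]/(Km+[S]) = 0.10/0.2500 = 0.4000, the fractional saturation.
v = 0.4000 × Vmax = 0.4000 × 4.4 = 1.76 μmol·min⁻¹.

1.76 μmol·min⁻¹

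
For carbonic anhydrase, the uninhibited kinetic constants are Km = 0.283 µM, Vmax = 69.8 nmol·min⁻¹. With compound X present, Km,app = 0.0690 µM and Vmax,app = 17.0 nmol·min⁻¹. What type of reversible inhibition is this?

Both Km and Vmax decrease by the same factor (~4.10-fold) — characteristic of uncompetitive inhibition.

uncompetitive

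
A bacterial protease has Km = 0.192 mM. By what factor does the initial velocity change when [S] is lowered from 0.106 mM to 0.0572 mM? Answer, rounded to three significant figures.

Since Vmax cancels, v₂/v₁ = [S]₂(Km+[S]₁) / [S]₁(Km+[S]₂).
= 0.0572×(0.192+0.106) / (0.106×(0.192+0.0572)) = 0.01705/0.02642 = 0.645.

0.645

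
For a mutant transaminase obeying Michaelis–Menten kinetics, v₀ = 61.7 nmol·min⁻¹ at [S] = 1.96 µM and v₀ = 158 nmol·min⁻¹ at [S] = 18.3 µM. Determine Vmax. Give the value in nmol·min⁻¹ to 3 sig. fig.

194 nmol·min⁻¹

From v = Vmax[S]/(Km+[S]), each point gives Vmax = v(Km+[S])/[S].
Equating: 61.7(Km+1.96)/1.96 = 158(Km+18.3)/18.3.
31.48·Km + 61.7 = 8.634·Km + 158, so (31.48 − 8.634)·Km = 158 − 61.7.
Km = 96.30/22.85 = 4.22 µM; then Vmax = 61.7(4.22+1.96)/1.96 = 194 nmol·min⁻¹.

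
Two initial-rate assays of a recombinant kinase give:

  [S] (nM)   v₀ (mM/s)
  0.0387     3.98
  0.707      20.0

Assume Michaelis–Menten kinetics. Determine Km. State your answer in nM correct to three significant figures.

0.215 nM

In reciprocal form, 1/v = (Km/Vmax)·(1/[S]) + 1/Vmax. The two points give (1/[S], 1/v) = (25.84, 0.2513) and (1.414, 0.05000).
Slope = (0.2513 − 0.05000)/(25.84 − 1.414) = 0.008240; intercept = 0.2513 − 0.008240×25.84 = 0.03835.
Vmax = 1/intercept = 26.1 mM/s; Km = slope × Vmax = 0.008240 × 26.1 = 0.215 nM.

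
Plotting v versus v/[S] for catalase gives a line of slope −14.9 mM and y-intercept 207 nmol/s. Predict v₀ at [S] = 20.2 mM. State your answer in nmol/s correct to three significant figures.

In the Eadie–Hofstee form v = Vmax − Km·(v/[S]), the slope is −Km and the intercept is Vmax, so Km = 14.9 mM and Vmax = 207 nmol/s.
v = 207 × 20.2/(14.9 + 20.2) = 119 nmol/s.

119 nmol/s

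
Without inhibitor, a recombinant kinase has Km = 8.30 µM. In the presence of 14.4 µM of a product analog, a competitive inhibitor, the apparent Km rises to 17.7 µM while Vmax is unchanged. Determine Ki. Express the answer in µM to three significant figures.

12.7 µM

Competitive: Km,app = α·Km with α = 1 + [I]/Ki.
α = Km,app/Km = 17.7/8.30 = 2.133.
Since α = 1 + [I]/Ki, [I]/Ki = 2.133 − 1 = 1.133 and Ki = 14.4/1.133 = 12.7 µM.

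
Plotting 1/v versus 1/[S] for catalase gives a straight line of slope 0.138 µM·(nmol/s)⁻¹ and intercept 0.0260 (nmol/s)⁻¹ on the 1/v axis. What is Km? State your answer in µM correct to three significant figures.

y-intercept = 1/Vmax ⇒ Vmax = 38.5 nmol/s; slope = Km/Vmax ⇒ Km = slope × Vmax.
Km = 0.138 × 38.5 = 5.31 µM.

5.31 µM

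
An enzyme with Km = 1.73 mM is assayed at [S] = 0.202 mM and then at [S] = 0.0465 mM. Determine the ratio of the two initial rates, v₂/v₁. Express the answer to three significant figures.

0.250

Since Vmax cancels, v₂/v₁ = [S]₂(Km+[S]₁) / [S]₁(Km+[S]₂).
= 0.0465×(1.73+0.202) / (0.202×(1.73+0.0465)) = 0.08984/0.3589 = 0.250.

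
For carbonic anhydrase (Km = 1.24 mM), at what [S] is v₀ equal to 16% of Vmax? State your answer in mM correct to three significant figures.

0.236 mM

v/Vmax = [S]/(Km+[S]) = 0.16, so [S] = Km·0.16/(1 − 0.16) = 1.24 × 0.1905.
[S] = 0.236 mM.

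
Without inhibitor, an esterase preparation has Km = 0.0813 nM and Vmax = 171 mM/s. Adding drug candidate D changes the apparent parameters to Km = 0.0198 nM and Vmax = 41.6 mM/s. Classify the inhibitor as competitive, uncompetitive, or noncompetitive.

Both Km and Vmax decrease by the same factor (~4.11-fold) — characteristic of uncompetitive inhibition.

uncompetitive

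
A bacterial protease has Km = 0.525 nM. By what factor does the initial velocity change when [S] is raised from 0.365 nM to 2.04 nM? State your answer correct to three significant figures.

1.94

Since Vmax cancels, v₂/v₁ = [S]₂(Km+[S]₁) / [S]₁(Km+[S]₂).
= 2.04×(0.525+0.365) / (0.365×(0.525+2.04)) = 1.816/0.9362 = 1.94.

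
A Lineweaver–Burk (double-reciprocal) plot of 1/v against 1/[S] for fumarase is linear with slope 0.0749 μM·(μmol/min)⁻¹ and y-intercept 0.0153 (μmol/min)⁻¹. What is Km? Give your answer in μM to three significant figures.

y-intercept = 1/Vmax ⇒ Vmax = 65.4 μmol/min; slope = Km/Vmax ⇒ Km = slope × Vmax.
Km = 0.0749 × 65.4 = 4.90 μM.

4.90 μM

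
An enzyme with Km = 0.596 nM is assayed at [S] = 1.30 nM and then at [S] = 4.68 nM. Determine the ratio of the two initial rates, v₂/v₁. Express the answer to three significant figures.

1.29

The fractional saturations are [S]/(Km+[S]) = 1.30/1.896 = 0.6857 and 4.68/5.276 = 0.8870.
v₂/v₁ is just their ratio: 0.8870/0.6857 = 1.29.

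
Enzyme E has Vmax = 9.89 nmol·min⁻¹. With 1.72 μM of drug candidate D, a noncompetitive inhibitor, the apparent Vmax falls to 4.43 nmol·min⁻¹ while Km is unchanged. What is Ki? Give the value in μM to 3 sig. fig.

Noncompetitive: Vmax,app = Vmax/α with α = 1 + [I]/Ki.
α = Vmax/Vmax,app = 9.89/4.43 = 2.233.
Ki = [I]/(α − 1) = 1.72/1.233 = 1.40 μM.

1.40 μM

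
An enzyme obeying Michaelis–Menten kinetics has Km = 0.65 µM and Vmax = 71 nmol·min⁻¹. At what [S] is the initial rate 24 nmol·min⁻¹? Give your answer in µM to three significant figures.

Rearranging v = Vmax[S]/(Km+[S]) gives [S] = Km·v/(Vmax − v).
[S] = 0.65 × 24 / (71 − 24) = 15.60/47.00 = 0.332 µM.

0.332 µM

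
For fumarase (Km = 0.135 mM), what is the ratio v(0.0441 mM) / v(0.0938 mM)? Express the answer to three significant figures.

Since Vmax cancels, v₂/v₁ = [S]₂(Km+[S]₁) / [S]₁(Km+[S]₂).
= 0.0441×(0.135+0.0938) / (0.0938×(0.135+0.0441)) = 0.01009/0.01680 = 0.601.

0.601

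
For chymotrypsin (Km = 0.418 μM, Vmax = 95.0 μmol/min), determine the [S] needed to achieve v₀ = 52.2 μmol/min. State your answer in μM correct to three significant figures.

0.510 μM

The required fractional saturation is v/Vmax = 52.2/95.0 = 0.5495.
Then [S]/(Km+[S]) = 0.5495 ⇒ [S] = 0.418 × 0.5495/(1 − 0.5495) = 0.510 μM.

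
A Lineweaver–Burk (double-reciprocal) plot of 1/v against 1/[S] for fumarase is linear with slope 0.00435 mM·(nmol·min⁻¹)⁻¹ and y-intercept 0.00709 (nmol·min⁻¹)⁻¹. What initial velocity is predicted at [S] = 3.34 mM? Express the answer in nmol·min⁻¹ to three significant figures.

The y-intercept is 1/Vmax, so Vmax = 1/0.00709 = 141 nmol·min⁻¹.
The slope is Km/Vmax, so Km = 0.00435 × 141 = 0.614 mM.
Then v = 141 × 3.34/(0.614 + 3.34) = 119 nmol·min⁻¹.

119 nmol·min⁻¹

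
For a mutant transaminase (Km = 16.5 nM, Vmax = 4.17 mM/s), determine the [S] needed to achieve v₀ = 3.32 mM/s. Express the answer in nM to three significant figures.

The required fractional saturation is v/Vmax = 3.32/4.17 = 0.7962.
Then [S]/(Km+[S]) = 0.7962 ⇒ [S] = 16.5 × 0.7962/(1 − 0.7962) = 64.4 nM.

64.4 nM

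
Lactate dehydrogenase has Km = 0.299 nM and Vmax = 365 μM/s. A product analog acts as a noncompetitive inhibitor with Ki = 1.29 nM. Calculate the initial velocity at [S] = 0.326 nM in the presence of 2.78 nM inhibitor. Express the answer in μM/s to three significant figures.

60.3 μM/s

α = 1 + [I]/Ki = 1 + 2.78/1.29 = 3.155.
For a noncompetitive inhibitor, Vmax is reduced to Vmax/α while Km is unchanged: Km,app = 0.299 nM, Vmax,app = 116 μM/s.
v = Vmax,app·[S]/(Km,app + [S]) = 116 × 0.326/(0.299 + 0.326) = 60.3 μM/s.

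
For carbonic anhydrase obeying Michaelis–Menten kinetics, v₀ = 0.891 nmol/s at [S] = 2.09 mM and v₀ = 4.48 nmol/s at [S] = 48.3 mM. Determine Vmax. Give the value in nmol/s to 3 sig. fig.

5.48 nmol/s

In reciprocal form, 1/v = (Km/Vmax)·(1/[S]) + 1/Vmax. The two points give (1/[S], 1/v) = (0.4785, 1.122) and (0.02070, 0.2232).
Slope = (1.122 − 0.2232)/(0.4785 − 0.02070) = 1.964; intercept = 1.122 − 1.964×0.4785 = 0.1825.
Vmax = 1/intercept = 5.48 nmol/s; Km = slope × Vmax = 1.964 × 5.48 = 10.8 mM.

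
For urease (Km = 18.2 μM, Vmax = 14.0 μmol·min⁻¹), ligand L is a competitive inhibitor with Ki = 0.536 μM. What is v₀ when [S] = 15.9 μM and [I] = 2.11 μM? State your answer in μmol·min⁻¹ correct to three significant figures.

α = 1 + [I]/Ki = 1 + 2.11/0.536 = 4.937.
For a competitive inhibitor, Vmax is unchanged and the apparent Km becomes α·Km: Km,app = 89.8 μM, Vmax,app = 14.0 μmol·min⁻¹.
v = Vmax,app·[S]/(Km,app + [S]) = 14.0 × 15.9/(89.8 + 15.9) = 2.11 μmol·min⁻¹.

2.11 μmol·min⁻¹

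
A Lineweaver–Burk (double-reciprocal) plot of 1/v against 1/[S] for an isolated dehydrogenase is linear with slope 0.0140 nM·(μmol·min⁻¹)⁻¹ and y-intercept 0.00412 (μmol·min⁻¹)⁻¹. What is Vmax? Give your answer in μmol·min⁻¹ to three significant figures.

243 μmol·min⁻¹

The y-intercept of a Lineweaver–Burk plot equals 1/Vmax, so Vmax = 1/0.00412 = 243 μmol·min⁻¹.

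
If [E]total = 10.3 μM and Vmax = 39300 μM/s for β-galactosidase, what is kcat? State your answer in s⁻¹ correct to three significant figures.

3820 s⁻¹

kcat = Vmax/[E]total = 39300 μM/s / 10.3 μM = 3820 s⁻¹.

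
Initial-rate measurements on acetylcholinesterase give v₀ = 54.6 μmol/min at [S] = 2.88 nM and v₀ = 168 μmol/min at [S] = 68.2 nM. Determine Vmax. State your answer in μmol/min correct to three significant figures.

185 μmol/min

From v = Vmax[S]/(Km+[S]), each point gives Vmax = v(Km+[S])/[S].
Equating: 54.6(Km+2.88)/2.88 = 168(Km+68.2)/68.2.
18.96·Km + 54.6 = 2.463·Km + 168, so (18.96 − 2.463)·Km = 168 − 54.6.
Km = 113.4/16.49 = 6.87 nM; then Vmax = 54.6(6.87+2.88)/2.88 = 185 μmol/min.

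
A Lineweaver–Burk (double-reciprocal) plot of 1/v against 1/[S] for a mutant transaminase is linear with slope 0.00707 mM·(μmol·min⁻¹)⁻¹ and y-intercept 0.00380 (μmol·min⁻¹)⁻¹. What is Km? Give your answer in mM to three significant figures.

y-intercept = 1/Vmax ⇒ Vmax = 263 μmol·min⁻¹; slope = Km/Vmax ⇒ Km = slope × Vmax.
Km = 0.00707 × 263 = 1.86 mM.

1.86 mM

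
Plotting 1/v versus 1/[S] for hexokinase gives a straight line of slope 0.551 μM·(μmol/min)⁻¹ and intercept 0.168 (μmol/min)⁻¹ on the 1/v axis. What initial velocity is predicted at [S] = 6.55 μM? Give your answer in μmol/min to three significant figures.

The y-intercept is 1/Vmax, so Vmax = 1/0.168 = 5.95 μmol/min.
The slope is Km/Vmax, so Km = 0.551 × 5.95 = 3.28 μM.
Then v = 5.95 × 6.55/(3.28 + 6.55) = 3.97 μmol/min.

3.97 μmol/min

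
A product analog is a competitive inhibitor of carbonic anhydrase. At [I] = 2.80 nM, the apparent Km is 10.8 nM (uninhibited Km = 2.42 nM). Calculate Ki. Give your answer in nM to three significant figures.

0.809 nM

Competitive: Km,app = α·Km with α = 1 + [I]/Ki.
α = Km,app/Km = 10.8/2.42 = 4.463.
Ki = [I]/(α − 1) = 2.80/3.463 = 0.809 nM.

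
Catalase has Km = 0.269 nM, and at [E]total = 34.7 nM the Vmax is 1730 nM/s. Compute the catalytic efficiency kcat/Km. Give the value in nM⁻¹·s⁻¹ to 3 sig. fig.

185 nM⁻¹·s⁻¹

kcat = Vmax/[E]total = 1730/34.7 = 49.9 s⁻¹.
kcat/Km = 49.9/0.269 = 185 nM⁻¹·s⁻¹.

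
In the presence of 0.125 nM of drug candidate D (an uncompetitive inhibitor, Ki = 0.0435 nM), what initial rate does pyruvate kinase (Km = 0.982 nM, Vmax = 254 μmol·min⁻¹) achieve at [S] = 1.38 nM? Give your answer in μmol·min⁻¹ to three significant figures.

55.4 μmol·min⁻¹

With α = 1 + [I]/Ki = 1 + 0.125/0.0435 = 3.874, the uncompetitive rate law is v = (Vmax/α)·[S] / (Km/α + [S]).
v = (254/3.874)×1.38 / (0.982/3.874 + 1.38) = 90.49/1.634 = 55.4 μmol·min⁻¹.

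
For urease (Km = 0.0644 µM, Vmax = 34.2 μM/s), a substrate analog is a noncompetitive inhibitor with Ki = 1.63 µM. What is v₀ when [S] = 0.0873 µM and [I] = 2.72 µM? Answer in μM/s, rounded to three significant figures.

With α = 1 + [I]/Ki = 1 + 2.72/1.63 = 2.669, the noncompetitive rate law is v = (Vmax/α)·[S] / (Km + [S]).
v = (34.2/2.669)×0.0873 / (0.0644 + 0.0873) = 1.119/0.1517 = 7.37 μM/s.

7.37 μM/s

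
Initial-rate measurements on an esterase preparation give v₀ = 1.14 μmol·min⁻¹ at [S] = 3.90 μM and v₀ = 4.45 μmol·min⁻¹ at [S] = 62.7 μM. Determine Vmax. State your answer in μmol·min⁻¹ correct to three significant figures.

From v = Vmax[S]/(Km+[S]), each point gives Vmax = v(Km+[S])/[S].
Equating: 1.14(Km+3.90)/3.90 = 4.45(Km+62.7)/62.7.
0.2923·Km + 1.14 = 0.07097·Km + 4.45, so (0.2923 − 0.07097)·Km = 4.45 − 1.14.
Km = 3.310/0.2213 = 15.0 μM; then Vmax = 1.14(15.0+3.90)/3.90 = 5.51 μmol·min⁻¹.

5.51 μmol·min⁻¹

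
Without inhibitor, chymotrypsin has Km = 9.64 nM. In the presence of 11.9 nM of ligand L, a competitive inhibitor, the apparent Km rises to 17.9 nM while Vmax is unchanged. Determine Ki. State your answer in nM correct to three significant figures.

13.9 nM

Competitive: Km,app = α·Km with α = 1 + [I]/Ki.
α = Km,app/Km = 17.9/9.64 = 1.857.
Since α = 1 + [I]/Ki, [I]/Ki = 1.857 − 1 = 0.8568 and Ki = 11.9/0.8568 = 13.9 nM.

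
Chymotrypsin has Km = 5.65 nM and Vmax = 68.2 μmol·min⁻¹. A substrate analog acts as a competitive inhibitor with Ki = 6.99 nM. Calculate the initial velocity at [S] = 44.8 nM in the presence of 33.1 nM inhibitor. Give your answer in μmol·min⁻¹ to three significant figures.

39.6 μmol·min⁻¹

With α = 1 + [I]/Ki = 1 + 33.1/6.99 = 5.735, the competitive rate law is v = Vmax[S] / (αKm + [S]).
v = 68.2×44.8 / (5.735×5.65 + 44.8) = 3055/77.20 = 39.6 μmol·min⁻¹.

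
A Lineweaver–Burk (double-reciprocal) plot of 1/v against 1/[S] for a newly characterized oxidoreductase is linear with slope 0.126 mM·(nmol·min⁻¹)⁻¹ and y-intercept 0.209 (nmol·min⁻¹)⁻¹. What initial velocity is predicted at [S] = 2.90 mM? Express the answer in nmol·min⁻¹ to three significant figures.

The y-intercept is 1/Vmax, so Vmax = 1/0.209 = 4.78 nmol·min⁻¹.
The slope is Km/Vmax, so Km = 0.126 × 4.78 = 0.603 mM.
Then v = 4.78 × 2.90/(0.603 + 2.90) = 3.96 nmol·min⁻¹.

3.96 nmol·min⁻¹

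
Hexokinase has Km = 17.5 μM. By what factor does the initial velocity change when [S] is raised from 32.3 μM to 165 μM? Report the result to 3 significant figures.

The fractional saturations are [S]/(Km+[S]) = 32.3/49.80 = 0.6486 and 165/182.5 = 0.9041.
v₂/v₁ is just their ratio: 0.9041/0.6486 = 1.39.

1.39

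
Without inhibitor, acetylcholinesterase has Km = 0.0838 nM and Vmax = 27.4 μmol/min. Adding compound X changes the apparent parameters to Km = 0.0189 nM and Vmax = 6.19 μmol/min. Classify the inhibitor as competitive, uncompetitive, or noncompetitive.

Both Km and Vmax decrease by the same factor (~4.43-fold) — characteristic of uncompetitive inhibition.

uncompetitive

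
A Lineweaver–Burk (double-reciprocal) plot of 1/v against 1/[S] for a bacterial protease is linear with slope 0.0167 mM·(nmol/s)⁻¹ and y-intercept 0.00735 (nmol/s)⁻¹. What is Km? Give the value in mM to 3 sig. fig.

2.27 mM

y-intercept = 1/Vmax ⇒ Vmax = 136 nmol/s; slope = Km/Vmax ⇒ Km = slope × Vmax.
Km = 0.0167 × 136 = 2.27 mM.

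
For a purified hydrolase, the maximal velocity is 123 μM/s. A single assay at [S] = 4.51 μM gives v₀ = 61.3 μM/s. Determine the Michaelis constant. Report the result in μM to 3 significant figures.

v/Vmax = 61.3/123 = 0.4984 = [S]/(Km+[S]).
So Km + [S] = [S]/0.4984 = 9.049 μM, giving Km = 9.049 − 4.51 = 4.54 μM.

4.54 μM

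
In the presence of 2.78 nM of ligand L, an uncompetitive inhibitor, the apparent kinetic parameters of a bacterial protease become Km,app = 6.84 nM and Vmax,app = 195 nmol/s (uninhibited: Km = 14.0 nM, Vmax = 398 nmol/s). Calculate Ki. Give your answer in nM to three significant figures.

2.67 nM

Uncompetitive: Vmax,app = Vmax/α (and Km,app = Km/α) with α = 1 + [I]/Ki.
α = Vmax/Vmax,app = 398/195 = 2.041.
Since α = 1 + [I]/Ki, [I]/Ki = 2.041 − 1 = 1.041 and Ki = 2.78/1.041 = 2.67 nM.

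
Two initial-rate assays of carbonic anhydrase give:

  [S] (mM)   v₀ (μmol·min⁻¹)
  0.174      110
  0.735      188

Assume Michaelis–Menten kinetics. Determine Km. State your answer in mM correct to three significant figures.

From v = Vmax[S]/(Km+[S]), each point gives Vmax = v(Km+[S])/[S].
Equating: 110(Km+0.174)/0.174 = 188(Km+0.735)/0.735.
632.2·Km + 110 = 255.8·Km + 188, so (632.2 − 255.8)·Km = 188 − 110.
Km = 78.00/376.4 = 0.207 mM; then Vmax = 110(0.207+0.174)/0.174 = 241 μmol·min⁻¹.

0.207 mM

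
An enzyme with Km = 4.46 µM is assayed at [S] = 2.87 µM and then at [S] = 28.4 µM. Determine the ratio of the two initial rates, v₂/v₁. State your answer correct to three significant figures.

Since Vmax cancels, v₂/v₁ = [S]₂(Km+[S]₁) / [S]₁(Km+[S]₂).
= 28.4×(4.46+2.87) / (2.87×(4.46+28.4)) = 208.2/94.31 = 2.21.

2.21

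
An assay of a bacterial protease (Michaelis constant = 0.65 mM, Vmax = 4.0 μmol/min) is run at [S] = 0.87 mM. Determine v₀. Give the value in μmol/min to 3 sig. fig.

2.29 μmol/min

v = Vmax·[S]/(Km + [S]) = 4.0 × 0.87 / (0.65 + 0.87)
  = 3.480 / 1.520 = 2.29 μmol/min.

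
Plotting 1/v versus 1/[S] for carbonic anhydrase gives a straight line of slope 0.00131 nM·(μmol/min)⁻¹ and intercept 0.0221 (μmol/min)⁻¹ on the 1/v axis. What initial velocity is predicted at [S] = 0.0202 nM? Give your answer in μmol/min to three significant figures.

The y-intercept is 1/Vmax, so Vmax = 1/0.0221 = 45.2 μmol/min.
The slope is Km/Vmax, so Km = 0.00131 × 45.2 = 0.0593 nM.
Then v = 45.2 × 0.0202/(0.0593 + 0.0202) = 11.5 μmol/min.

11.5 μmol/min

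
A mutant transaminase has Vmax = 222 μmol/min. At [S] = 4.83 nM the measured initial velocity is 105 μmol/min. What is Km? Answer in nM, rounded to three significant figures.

5.38 nM

v/Vmax = 105/222 = 0.4730 = [S]/(Km+[S]).
So Km + [S] = [S]/0.4730 = 10.21 nM, giving Km = 10.21 − 4.83 = 5.38 nM.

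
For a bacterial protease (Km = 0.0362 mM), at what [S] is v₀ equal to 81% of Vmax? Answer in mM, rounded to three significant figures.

0.154 mM

v/Vmax = [S]/(Km+[S]) = 0.81, so [S] = Km·0.81/(1 − 0.81) = 0.0362 × 4.263.
[S] = 0.154 mM.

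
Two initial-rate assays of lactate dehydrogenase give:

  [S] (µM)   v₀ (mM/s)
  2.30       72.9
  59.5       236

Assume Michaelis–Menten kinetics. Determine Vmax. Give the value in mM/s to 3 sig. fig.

259 mM/s

From v = Vmax[S]/(Km+[S]), each point gives Vmax = v(Km+[S])/[S].
Equating: 72.9(Km+2.30)/2.30 = 236(Km+59.5)/59.5.
31.70·Km + 72.9 = 3.966·Km + 236, so (31.70 − 3.966)·Km = 236 − 72.9.
Km = 163.1/27.73 = 5.88 µM; then Vmax = 72.9(5.88+2.30)/2.30 = 259 mM/s.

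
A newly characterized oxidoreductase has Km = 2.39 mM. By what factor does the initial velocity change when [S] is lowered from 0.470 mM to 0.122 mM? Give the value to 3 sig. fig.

0.296

Since Vmax cancels, v₂/v₁ = [S]₂(Km+[S]₁) / [S]₁(Km+[S]₂).
= 0.122×(2.39+0.470) / (0.470×(2.39+0.122)) = 0.3489/1.181 = 0.296.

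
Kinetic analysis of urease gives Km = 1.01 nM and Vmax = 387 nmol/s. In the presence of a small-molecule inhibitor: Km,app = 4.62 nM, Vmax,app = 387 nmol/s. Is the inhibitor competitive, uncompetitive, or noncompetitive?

competitive

Km increases (1.01 → 4.62 nM) while Vmax is unchanged — the hallmark of competitive inhibition.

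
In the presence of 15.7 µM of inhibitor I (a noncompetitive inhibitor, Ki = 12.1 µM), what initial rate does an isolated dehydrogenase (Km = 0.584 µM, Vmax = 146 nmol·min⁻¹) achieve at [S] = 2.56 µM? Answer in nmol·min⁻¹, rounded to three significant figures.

α = 1 + [I]/Ki = 1 + 15.7/12.1 = 2.298.
For a noncompetitive inhibitor, Vmax is reduced to Vmax/α while Km is unchanged: Km,app = 0.584 µM, Vmax,app = 63.5 nmol·min⁻¹.
v = Vmax,app·[S]/(Km,app + [S]) = 63.5 × 2.56/(0.584 + 2.56) = 51.7 nmol·min⁻¹.

51.7 nmol·min⁻¹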